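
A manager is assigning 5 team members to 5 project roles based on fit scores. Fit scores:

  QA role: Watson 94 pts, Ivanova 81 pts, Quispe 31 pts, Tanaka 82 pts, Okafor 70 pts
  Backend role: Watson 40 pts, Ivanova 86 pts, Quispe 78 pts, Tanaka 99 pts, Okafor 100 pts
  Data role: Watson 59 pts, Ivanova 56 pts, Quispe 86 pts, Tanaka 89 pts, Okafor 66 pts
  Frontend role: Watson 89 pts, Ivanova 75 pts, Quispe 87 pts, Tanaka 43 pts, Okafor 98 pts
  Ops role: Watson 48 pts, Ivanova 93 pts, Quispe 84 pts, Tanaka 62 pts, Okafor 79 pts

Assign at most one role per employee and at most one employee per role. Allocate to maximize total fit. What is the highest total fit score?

Treat this as an assignment problem: match each employee to one role.
Optimal: Watson→QA role (94 pts), Ivanova→Ops role (93 pts), Quispe→Data role (86 pts), Tanaka→Backend role (99 pts), Okafor→Frontend role (98 pts) — total 94+93+86+99+98 = 470 pts.
Max-entry greedy (repeatedly take the single best remaining cell) gives 463 pts, worse by 7.

Maximum total: 470 pts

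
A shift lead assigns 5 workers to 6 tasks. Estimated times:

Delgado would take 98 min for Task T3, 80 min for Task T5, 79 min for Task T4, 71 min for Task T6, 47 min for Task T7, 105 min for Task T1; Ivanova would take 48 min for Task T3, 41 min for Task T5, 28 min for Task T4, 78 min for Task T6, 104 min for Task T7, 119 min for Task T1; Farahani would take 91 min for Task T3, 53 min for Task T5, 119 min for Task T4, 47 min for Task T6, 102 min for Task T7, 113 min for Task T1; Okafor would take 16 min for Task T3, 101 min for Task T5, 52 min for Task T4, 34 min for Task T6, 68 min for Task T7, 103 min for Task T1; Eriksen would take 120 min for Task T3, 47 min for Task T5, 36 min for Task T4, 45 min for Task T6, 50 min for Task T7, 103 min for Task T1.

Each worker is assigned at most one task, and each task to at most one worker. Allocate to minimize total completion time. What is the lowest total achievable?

Min total: 185 min

Treat this as an assignment problem: match each worker to one task.
Optimal: Delgado→Task T7 (47 min), Ivanova→Task T4 (28 min), Farahani→Task T6 (47 min), Okafor→Task T3 (16 min), Eriksen→Task T5 (47 min) — total 47+28+47+16+47 = 185 min.
Min-entry greedy (repeatedly take the single cheapest remaining cell) gives 189 min, worse by 4.
Next-best assignment: Delgado→Task T7, Ivanova→Task T5, Farahani→Task T6, Okafor→Task T3, Eriksen→Task T4 = 187 min.
Checked against all permutations: 185 min is optimal.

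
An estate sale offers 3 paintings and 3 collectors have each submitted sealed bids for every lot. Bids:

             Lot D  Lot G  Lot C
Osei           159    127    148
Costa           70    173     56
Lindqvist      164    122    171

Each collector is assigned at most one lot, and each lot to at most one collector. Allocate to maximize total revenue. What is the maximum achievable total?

Max total: $503

This is a one-to-one assignment (maximum-weight bipartite matching).
Optimal: Osei→Lot D ($159), Costa→Lot G ($173), Lindqvist→Lot C ($171) — total 159+173+171 = $503.
Column-greedy (each lot in turn goes to its best remaining collector) gives $485, worse by 18.
Next-best assignment: Osei→Lot C, Costa→Lot G, Lindqvist→Lot D = $485.
No other one-to-one assignment exceeds $503.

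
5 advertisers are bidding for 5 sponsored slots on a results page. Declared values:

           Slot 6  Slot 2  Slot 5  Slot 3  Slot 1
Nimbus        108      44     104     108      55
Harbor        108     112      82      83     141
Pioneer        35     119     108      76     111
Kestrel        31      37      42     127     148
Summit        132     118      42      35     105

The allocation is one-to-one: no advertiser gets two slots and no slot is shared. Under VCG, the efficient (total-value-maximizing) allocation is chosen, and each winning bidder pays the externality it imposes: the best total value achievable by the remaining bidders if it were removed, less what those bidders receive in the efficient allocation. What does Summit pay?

Efficient allocation: Nimbus→Slot 5 ($104), Harbor→Slot 1 ($141), Pioneer→Slot 2 ($119), Kestrel→Slot 3 ($127), Summit→Slot 6 ($132); total welfare W = $623.
Summit receives Slot 6 at value $132, so the others get W − 132 = $491.
Without Summit: best allocation of the remaining 4 bidders over all 5 slots is Nimbus→Slot 6 ($108), Harbor→Slot 1 ($141), Pioneer→Slot 2 ($119), Kestrel→Slot 3 ($127), total $495.
VCG payment = (others' best without Summit) − (others' welfare with Summit) = 495 − 491 = $4.

Summit pays $4.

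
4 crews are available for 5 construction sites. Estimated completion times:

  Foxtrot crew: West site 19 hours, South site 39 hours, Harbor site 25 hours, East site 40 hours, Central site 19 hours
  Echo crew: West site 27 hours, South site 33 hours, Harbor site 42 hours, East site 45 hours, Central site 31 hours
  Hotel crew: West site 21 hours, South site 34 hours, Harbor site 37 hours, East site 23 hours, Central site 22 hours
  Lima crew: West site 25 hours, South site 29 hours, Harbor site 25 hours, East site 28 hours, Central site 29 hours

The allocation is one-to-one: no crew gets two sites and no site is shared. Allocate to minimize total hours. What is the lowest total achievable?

Optimal: Foxtrot crew→Central site (19 hours), Echo crew→West site (27 hours), Hotel crew→East site (23 hours), Lima crew→Harbor site (25 hours) — total 19+27+23+25 = 94 hours.
Column-greedy (each site in turn goes to its cheapest remaining crew) gives 130 hours, worse by 36.

Min total: 94 hours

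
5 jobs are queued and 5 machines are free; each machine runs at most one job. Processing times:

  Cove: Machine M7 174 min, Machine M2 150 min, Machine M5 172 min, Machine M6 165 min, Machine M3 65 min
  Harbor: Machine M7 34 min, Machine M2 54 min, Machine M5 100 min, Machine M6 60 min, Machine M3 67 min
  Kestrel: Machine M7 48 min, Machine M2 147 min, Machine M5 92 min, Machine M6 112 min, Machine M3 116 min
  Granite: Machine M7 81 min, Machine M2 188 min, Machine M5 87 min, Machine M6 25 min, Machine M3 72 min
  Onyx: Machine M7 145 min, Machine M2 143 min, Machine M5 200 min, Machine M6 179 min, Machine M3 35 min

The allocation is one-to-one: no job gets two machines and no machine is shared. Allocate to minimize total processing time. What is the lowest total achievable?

Minimum total: 334 min

Optimal: Cove→Machine M5 (172 min), Harbor→Machine M2 (54 min), Kestrel→Machine M7 (48 min), Granite→Machine M6 (25 min), Onyx→Machine M3 (35 min) — total 172+54+48+25+35 = 334 min.
Min-entry greedy (repeatedly take the single cheapest remaining cell) gives 336 min, worse by 2.
Swapping Cove↔Kestrel (Cove→Machine M7 174 min, Kestrel→Machine M5 92 min) adds 46.
Every other assignment is strictly worse.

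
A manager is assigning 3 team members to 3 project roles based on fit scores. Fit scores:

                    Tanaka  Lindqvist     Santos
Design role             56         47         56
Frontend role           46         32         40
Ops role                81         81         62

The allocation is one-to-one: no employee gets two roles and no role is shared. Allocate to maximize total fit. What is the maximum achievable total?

Maximum total: 183 pts

This is a one-to-one assignment (maximum-weight bipartite matching).
Optimal: Tanaka→Frontend role (46 pts), Lindqvist→Ops role (81 pts), Santos→Design role (56 pts) — total 46+81+56 = 183 pts.
Row-greedy (each employee in turn takes its best remaining role) gives 168 pts, worse by 15.
Checked against all permutations: 183 pts is optimal.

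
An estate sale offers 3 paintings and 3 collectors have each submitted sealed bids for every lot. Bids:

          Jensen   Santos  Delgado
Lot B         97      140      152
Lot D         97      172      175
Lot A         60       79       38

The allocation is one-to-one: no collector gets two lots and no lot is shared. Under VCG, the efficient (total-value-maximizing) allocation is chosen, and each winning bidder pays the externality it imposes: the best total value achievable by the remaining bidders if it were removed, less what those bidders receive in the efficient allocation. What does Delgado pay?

Efficient allocation: Jensen→Lot A ($60), Santos→Lot D ($172), Delgado→Lot B ($152); total welfare W = $384.
Delgado receives Lot B at value $152, so the others get W − 152 = $232.
Without Delgado: best allocation of the remaining 2 bidders over all 3 lots is Jensen→Lot B ($97), Santos→Lot D ($172), total $269.
VCG payment = (others' best without Delgado) − (others' welfare with Delgado) = 269 − 232 = $37.

Delgado pays $37.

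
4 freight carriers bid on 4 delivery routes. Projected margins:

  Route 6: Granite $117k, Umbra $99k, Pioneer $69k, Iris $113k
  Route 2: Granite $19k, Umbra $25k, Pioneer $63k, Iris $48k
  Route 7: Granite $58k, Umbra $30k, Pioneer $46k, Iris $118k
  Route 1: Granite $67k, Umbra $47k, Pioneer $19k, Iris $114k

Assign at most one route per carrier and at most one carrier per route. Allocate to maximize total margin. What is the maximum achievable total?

Optimal: Granite→Route 1 ($67k), Umbra→Route 6 ($99k), Pioneer→Route 2 ($63k), Iris→Route 7 ($118k) — total 67+99+63+118 = $347k.
Next-best assignment: Granite→Route 6, Umbra→Route 1, Pioneer→Route 2, Iris→Route 7 = $345k.

Maximum total: $347k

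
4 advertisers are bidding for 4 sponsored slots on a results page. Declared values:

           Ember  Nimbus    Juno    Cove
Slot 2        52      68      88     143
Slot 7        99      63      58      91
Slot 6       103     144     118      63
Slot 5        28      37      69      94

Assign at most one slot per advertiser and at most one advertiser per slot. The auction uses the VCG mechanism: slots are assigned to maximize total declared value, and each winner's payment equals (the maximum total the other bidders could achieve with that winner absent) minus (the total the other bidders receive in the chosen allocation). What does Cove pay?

Efficient allocation: Ember→Slot 7 ($99), Nimbus→Slot 6 ($144), Juno→Slot 5 ($69), Cove→Slot 2 ($143); total welfare W = $455.
Cove receives Slot 2 at value $143, so the others get W − 143 = $312.
Without Cove: best allocation of the remaining 3 bidders over all 4 slots is Ember→Slot 7 ($99), Nimbus→Slot 6 ($144), Juno→Slot 2 ($88), total $331.
VCG payment = (others' best without Cove) − (others' welfare with Cove) = 331 − 312 = $19.

Cove pays $19.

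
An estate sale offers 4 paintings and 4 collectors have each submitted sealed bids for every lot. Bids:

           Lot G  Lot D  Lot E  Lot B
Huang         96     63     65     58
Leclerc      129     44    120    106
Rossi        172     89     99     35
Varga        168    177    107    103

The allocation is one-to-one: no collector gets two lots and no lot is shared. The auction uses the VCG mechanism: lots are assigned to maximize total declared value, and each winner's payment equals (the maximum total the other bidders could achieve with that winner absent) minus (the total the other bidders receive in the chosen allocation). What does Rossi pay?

Rossi pays $38.

Efficient allocation: Huang→Lot B ($58), Leclerc→Lot E ($120), Rossi→Lot G ($172), Varga→Lot D ($177); total welfare W = $527.
Rossi receives Lot G at value $172, so the others get W − 172 = $355.
Without Rossi: best allocation of the remaining 3 bidders over all 4 lots is Huang→Lot G ($96), Leclerc→Lot E ($120), Varga→Lot D ($177), total $393.
VCG payment = (others' best without Rossi) − (others' welfare with Rossi) = 393 − 355 = $38.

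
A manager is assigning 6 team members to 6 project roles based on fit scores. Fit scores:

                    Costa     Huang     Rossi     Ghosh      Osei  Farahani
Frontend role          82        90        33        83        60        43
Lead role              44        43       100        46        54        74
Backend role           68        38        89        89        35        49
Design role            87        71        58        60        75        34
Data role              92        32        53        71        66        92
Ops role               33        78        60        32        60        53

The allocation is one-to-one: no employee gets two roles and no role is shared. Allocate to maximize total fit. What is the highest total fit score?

Maximum total: 518 pts

Optimal: Costa→Design role (87 pts), Huang→Frontend role (90 pts), Rossi→Lead role (100 pts), Ghosh→Backend role (89 pts), Osei→Ops role (60 pts), Farahani→Data role (92 pts) — total 87+90+100+89+60+92 = 518 pts.
Max-entry greedy (repeatedly take the single best remaining cell) gives 499 pts, worse by 19.
Next-best assignment: Costa→Frontend role, Huang→Ops role, Rossi→Lead role, Ghosh→Backend role, Osei→Design role, Farahani→Data role = 516 pts.
No other one-to-one assignment exceeds 518 pts.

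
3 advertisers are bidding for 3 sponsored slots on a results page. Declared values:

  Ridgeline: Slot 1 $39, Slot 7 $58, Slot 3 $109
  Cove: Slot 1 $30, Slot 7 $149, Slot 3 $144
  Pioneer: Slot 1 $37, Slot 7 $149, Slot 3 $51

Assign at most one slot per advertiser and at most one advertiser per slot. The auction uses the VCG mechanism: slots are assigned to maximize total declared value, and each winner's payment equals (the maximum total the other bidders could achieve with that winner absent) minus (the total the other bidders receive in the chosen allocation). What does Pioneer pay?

Efficient allocation: Ridgeline→Slot 1 ($39), Cove→Slot 3 ($144), Pioneer→Slot 7 ($149); total welfare W = $332.
Pioneer receives Slot 7 at value $149, so the others get W − 149 = $183.
Without Pioneer: best allocation of the remaining 2 bidders over all 3 slots is Ridgeline→Slot 3 ($109), Cove→Slot 7 ($149), total $258.
VCG payment = (others' best without Pioneer) − (others' welfare with Pioneer) = 258 − 183 = $75.

Pioneer pays $75.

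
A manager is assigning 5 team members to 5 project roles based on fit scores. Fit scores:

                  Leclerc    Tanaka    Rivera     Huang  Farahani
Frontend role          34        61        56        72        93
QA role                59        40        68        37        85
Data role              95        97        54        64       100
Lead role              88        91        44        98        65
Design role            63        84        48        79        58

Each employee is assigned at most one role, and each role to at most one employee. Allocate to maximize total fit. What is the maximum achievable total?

Max total: 438 pts

Optimal: Leclerc→Data role (95 pts), Tanaka→Design role (84 pts), Rivera→QA role (68 pts), Huang→Lead role (98 pts), Farahani→Frontend role (93 pts) — total 95+84+68+98+93 = 438 pts.
Column-greedy (each role in turn goes to its best remaining employee) gives 419 pts, worse by 19.
No other one-to-one assignment exceeds 438 pts.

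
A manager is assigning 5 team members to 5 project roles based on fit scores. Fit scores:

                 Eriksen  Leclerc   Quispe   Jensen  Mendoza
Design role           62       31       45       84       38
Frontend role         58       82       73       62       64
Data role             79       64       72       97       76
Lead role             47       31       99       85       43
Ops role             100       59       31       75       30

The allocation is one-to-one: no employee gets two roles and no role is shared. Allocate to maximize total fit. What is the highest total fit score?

Optimal: Eriksen→Ops role (100 pts), Leclerc→Frontend role (82 pts), Quispe→Lead role (99 pts), Jensen→Design role (84 pts), Mendoza→Data role (76 pts) — total 100+82+99+84+76 = 441 pts.
Row-greedy (each employee in turn takes its best remaining role) gives 416 pts, worse by 25.
Next-best assignment: Eriksen→Ops role, Leclerc→Frontend role, Quispe→Lead role, Jensen→Data role, Mendoza→Design role = 416 pts.
Swapping Leclerc↔Jensen (Leclerc→Design role 31 pts, Jensen→Frontend role 62 pts) loses 73.
No other one-to-one assignment exceeds 441 pts.

Max total: 441 pts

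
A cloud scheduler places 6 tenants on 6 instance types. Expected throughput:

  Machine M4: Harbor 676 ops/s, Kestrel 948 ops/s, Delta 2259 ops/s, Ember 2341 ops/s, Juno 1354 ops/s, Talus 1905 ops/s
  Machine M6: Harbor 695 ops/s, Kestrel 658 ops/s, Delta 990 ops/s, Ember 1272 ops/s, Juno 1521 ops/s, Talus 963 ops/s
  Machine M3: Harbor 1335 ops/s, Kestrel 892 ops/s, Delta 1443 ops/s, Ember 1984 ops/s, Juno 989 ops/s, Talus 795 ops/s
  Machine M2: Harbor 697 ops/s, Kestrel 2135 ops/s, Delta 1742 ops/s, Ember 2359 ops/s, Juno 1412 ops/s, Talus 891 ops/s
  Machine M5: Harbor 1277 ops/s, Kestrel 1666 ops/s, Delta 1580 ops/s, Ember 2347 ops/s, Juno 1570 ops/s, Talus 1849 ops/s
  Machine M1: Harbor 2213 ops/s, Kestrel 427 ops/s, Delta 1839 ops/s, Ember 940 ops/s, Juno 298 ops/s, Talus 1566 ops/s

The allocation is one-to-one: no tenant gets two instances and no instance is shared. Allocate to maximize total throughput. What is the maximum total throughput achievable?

Optimal: Harbor→Machine M1 (2213 ops/s), Kestrel→Machine M2 (2135 ops/s), Delta→Machine M4 (2259 ops/s), Ember→Machine M3 (1984 ops/s), Juno→Machine M6 (1521 ops/s), Talus→Machine M5 (1849 ops/s) — total 2213+2135+2259+1984+1521+1849 = 11961 ops/s.
Max-entry greedy (repeatedly take the single best remaining cell) gives 11093 ops/s, worse by 868.
No other one-to-one assignment exceeds 11961 ops/s.

Max total: 11961 ops/s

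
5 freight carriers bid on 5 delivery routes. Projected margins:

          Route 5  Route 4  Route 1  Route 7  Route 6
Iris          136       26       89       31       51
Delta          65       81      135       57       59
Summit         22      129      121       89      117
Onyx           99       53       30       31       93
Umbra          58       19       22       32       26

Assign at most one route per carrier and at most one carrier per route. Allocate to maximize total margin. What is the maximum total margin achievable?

Optimal: Iris→Route 5 ($136k), Delta→Route 1 ($135k), Summit→Route 4 ($129k), Onyx→Route 6 ($93k), Umbra→Route 7 ($32k) — total 136+135+129+93+32 = $525k.
Swapping Umbra↔Delta (Umbra→Route 1 $22k, Delta→Route 7 $57k) loses 88.

Maximum total: $525k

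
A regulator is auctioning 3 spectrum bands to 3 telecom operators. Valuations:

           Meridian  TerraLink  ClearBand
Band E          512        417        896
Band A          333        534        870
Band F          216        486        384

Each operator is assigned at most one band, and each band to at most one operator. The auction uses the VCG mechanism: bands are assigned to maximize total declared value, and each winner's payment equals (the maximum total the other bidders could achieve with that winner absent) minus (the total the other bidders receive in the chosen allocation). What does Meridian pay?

Efficient allocation: Meridian→Band E ($512M), TerraLink→Band F ($486M), ClearBand→Band A ($870M); total welfare W = $1868M.
Meridian receives Band E at value $512M, so the others get W − 512 = $1356M.
Without Meridian: best allocation of the remaining 2 bidders over all 3 bands is TerraLink→Band A ($534M), ClearBand→Band E ($896M), total $1430M.
VCG payment = (others' best without Meridian) − (others' welfare with Meridian) = 1430 − 1356 = $74M.

Meridian pays $74M.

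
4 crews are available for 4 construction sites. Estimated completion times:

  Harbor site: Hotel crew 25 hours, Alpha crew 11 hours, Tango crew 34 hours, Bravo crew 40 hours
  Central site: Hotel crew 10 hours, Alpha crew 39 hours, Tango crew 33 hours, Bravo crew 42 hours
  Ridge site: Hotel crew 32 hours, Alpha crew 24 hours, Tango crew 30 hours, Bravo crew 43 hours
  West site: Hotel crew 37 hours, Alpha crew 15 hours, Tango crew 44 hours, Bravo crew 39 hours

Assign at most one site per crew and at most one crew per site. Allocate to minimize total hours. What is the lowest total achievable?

Min total: 90 hours

Optimal: Hotel crew→Central site (10 hours), Alpha crew→Harbor site (11 hours), Tango crew→Ridge site (30 hours), Bravo crew→West site (39 hours) — total 10+11+30+39 = 90 hours.
Next-best assignment: Hotel crew→Central site, Alpha crew→West site, Tango crew→Ridge site, Bravo crew→Harbor site = 95 hours.
Checked against all permutations: 90 hours is optimal.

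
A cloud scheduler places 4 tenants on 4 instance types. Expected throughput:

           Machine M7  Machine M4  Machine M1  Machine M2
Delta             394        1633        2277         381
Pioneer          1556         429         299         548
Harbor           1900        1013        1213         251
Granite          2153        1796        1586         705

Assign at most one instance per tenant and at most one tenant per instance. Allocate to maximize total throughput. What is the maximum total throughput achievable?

Max total: 6521 ops/s

This is a one-to-one assignment (maximum-weight bipartite matching).
Optimal: Delta→Machine M1 (2277 ops/s), Pioneer→Machine M2 (548 ops/s), Harbor→Machine M7 (1900 ops/s), Granite→Machine M4 (1796 ops/s) — total 2277+548+1900+1796 = 6521 ops/s.
Column-greedy (each instance in turn goes to its best remaining tenant) gives 5547 ops/s, worse by 974.
Next-best assignment: Delta→Machine M1, Pioneer→Machine M2, Harbor→Machine M4, Granite→Machine M7 = 5991 ops/s.
Checked against all permutations: 6521 ops/s is optimal.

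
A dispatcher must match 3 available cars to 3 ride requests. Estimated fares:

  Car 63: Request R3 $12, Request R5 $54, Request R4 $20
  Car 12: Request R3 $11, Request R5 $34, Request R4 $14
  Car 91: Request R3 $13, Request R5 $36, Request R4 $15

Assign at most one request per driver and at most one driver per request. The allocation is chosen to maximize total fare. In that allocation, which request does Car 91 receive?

Car 91 receives Request R3.

Optimal: Car 63→Request R5 ($54), Car 12→Request R4 ($14), Car 91→Request R3 ($13) — total 54+14+13 = $81.
Max-entry greedy (repeatedly take the single best remaining cell) gives $80, worse by 1.
Next-best assignment: Car 63→Request R5, Car 12→Request R3, Car 91→Request R4 = $80.
Every other assignment is strictly worse.
Car 91's own top request is Request R5 ($36), but forcing Car 91→Request R5 and reassigning the rest optimally gives only $67 — worse by 14.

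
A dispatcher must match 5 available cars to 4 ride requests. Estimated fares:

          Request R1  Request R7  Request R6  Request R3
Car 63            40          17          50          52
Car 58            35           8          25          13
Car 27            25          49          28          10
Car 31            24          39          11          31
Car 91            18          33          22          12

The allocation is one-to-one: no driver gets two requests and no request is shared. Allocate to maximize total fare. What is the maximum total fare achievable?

This is a one-to-one assignment (maximum-weight bipartite matching).
Optimal: Car 58→Request R1 ($35), Car 27→Request R7 ($49), Car 63→Request R6 ($50), Car 31→Request R3 ($31) — total 35+49+50+31 = $165.
Column-greedy (each request in turn goes to its best remaining driver) gives $145, worse by 20.
Next-best assignment: Car 58→Request R1, Car 27→Request R7, Car 91→Request R6, Car 63→Request R3 = $158.

Maximum total: $165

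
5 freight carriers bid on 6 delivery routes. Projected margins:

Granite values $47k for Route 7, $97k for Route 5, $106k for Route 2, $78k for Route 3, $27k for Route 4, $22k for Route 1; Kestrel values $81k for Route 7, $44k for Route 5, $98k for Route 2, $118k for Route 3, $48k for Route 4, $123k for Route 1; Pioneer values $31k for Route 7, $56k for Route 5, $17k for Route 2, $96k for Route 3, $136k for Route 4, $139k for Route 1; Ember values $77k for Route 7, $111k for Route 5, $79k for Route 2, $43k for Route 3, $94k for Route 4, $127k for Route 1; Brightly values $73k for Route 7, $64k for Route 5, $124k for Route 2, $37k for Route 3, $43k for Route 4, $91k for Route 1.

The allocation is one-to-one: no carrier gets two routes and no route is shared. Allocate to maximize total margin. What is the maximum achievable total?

Max total: $602k

Optimal: Granite→Route 5 ($97k), Kestrel→Route 3 ($118k), Pioneer→Route 4 ($136k), Ember→Route 1 ($127k), Brightly→Route 2 ($124k) — total 97+118+136+127+124 = $602k.
Row-greedy (each carrier in turn takes its best remaining route) gives $549k, worse by 53.
Next-best assignment: Granite→Route 5, Kestrel→Route 3, Pioneer→Route 1, Ember→Route 4, Brightly→Route 2 = $572k.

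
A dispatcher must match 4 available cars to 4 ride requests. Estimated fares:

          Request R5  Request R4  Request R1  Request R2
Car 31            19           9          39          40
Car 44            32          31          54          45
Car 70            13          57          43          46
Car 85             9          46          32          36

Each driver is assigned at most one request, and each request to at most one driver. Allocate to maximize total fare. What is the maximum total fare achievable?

Optimal: Car 31→Request R5 ($19), Car 44→Request R1 ($54), Car 70→Request R4 ($57), Car 85→Request R2 ($36) — total 19+54+57+36 = $166.
Row-greedy (each driver in turn takes its best remaining request) gives $160, worse by 6.
Next-best assignment: Car 31→Request R5, Car 44→Request R1, Car 70→Request R2, Car 85→Request R4 = $165.
Swapping Car 44↔Car 70 (Car 44→Request R4 $31, Car 70→Request R1 $43) loses 37.
Checked against all permutations: $166 is optimal.

Maximum total: $166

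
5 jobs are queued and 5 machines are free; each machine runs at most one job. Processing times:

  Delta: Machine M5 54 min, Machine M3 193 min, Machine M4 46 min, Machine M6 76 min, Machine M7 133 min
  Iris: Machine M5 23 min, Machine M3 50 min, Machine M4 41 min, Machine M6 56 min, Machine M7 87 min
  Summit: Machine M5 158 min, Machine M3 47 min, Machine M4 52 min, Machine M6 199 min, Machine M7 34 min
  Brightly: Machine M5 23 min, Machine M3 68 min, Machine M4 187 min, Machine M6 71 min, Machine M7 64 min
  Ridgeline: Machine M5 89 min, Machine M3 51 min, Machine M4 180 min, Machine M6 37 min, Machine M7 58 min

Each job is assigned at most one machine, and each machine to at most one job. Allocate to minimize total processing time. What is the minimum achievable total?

Minimum total: 190 min

Optimal: Delta→Machine M4 (46 min), Iris→Machine M3 (50 min), Summit→Machine M7 (34 min), Brightly→Machine M5 (23 min), Ridgeline→Machine M6 (37 min) — total 46+50+34+23+37 = 190 min.
Swapping Iris↔Summit (Iris→Machine M7 87 min, Summit→Machine M3 47 min) adds 50.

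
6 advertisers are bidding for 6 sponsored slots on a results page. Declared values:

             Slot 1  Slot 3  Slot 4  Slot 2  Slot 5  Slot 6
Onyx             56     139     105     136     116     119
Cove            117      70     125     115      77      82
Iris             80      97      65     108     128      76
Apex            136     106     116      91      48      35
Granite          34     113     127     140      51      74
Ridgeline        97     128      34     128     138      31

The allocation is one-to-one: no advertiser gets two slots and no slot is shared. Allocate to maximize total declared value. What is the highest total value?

Max total: $776

Optimal: Onyx→Slot 6 ($119), Cove→Slot 4 ($125), Iris→Slot 5 ($128), Apex→Slot 1 ($136), Granite→Slot 2 ($140), Ridgeline→Slot 3 ($128) — total 119+125+128+136+140+128 = $776.
Row-greedy (each advertiser in turn takes its best remaining slot) gives $699, worse by 77.
Next-best assignment: Onyx→Slot 6, Cove→Slot 4, Iris→Slot 3, Apex→Slot 1, Granite→Slot 2, Ridgeline→Slot 5 = $755.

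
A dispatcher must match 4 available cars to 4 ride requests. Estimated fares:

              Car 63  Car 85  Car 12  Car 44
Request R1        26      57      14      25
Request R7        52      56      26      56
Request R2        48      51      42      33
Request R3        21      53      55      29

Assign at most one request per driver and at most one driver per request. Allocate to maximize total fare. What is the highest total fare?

This is a one-to-one assignment (maximum-weight bipartite matching).
Optimal: Car 63→Request R2 ($48), Car 85→Request R1 ($57), Car 12→Request R3 ($55), Car 44→Request R7 ($56) — total 48+57+55+56 = $216.
Row-greedy (each driver in turn takes its best remaining request) gives $197, worse by 19.
Next-best assignment: Car 63→Request R7, Car 85→Request R1, Car 12→Request R3, Car 44→Request R2 = $197.
Swapping Car 12↔Car 85 (Car 12→Request R1 $14, Car 85→Request R3 $53) loses 45.
Checked against all permutations: $216 is optimal.

Max total: $216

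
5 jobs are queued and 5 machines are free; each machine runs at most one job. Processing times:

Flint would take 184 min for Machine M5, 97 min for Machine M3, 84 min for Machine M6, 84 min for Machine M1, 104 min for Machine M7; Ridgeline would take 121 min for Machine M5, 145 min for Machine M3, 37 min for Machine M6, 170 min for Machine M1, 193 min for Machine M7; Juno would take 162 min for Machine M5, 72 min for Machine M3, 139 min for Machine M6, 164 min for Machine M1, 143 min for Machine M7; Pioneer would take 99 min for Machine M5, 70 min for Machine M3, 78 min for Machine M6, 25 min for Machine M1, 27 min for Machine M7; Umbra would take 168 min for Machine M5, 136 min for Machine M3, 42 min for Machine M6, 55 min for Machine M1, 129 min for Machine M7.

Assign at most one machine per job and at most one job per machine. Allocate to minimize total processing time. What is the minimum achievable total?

Minimum total: 346 min

Optimal: Flint→Machine M1 (84 min), Ridgeline→Machine M5 (121 min), Juno→Machine M3 (72 min), Pioneer→Machine M7 (27 min), Umbra→Machine M6 (42 min) — total 84+121+72+27+42 = 346 min.
Column-greedy (each machine in turn goes to its cheapest remaining job) gives 367 min, worse by 21.
No other one-to-one assignment undercuts 346 min.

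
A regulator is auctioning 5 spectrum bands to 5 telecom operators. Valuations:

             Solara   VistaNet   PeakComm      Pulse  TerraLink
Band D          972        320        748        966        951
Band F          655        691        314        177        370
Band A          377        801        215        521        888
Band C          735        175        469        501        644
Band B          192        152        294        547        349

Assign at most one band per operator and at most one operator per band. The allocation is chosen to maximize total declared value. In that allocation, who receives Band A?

TerraLink receives Band A.

Optimal: Solara→Band C ($735M), VistaNet→Band F ($691M), PeakComm→Band D ($748M), Pulse→Band B ($547M), TerraLink→Band A ($888M) — total 735+691+748+547+888 = $3609M.
Column-greedy (each band in turn goes to its best remaining operator) gives $3346M, worse by 263.
Next-best assignment: Solara→Band C, VistaNet→Band F, PeakComm→Band B, Pulse→Band D, TerraLink→Band A = $3574M.
Checked against all permutations: $3609M is optimal.
TerraLink's own top band is Band D ($951M), but forcing TerraLink→Band D and reassigning the rest optimally gives only $3423M — worse by 186.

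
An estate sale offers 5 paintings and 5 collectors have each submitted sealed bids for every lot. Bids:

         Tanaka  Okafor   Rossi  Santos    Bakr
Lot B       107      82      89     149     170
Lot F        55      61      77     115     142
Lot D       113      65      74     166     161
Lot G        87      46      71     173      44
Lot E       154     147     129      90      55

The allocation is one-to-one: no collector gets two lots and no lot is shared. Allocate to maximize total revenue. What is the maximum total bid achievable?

Optimal: Tanaka→Lot D ($113), Okafor→Lot E ($147), Rossi→Lot F ($77), Santos→Lot G ($173), Bakr→Lot B ($170) — total 113+147+77+173+170 = $680.
Max-entry greedy (repeatedly take the single best remaining cell) gives $639, worse by 41.

Max total: $680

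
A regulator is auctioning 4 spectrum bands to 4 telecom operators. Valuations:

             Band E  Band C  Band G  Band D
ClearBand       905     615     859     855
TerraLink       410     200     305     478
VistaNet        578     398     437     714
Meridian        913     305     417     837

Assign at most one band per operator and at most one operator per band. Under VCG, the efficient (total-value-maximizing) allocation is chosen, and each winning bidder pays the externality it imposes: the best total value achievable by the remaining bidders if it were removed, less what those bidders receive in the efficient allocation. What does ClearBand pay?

Efficient allocation: ClearBand→Band G ($859M), TerraLink→Band C ($200M), VistaNet→Band D ($714M), Meridian→Band E ($913M); total welfare W = $2686M.
ClearBand receives Band G at value $859M, so the others get W − 859 = $1827M.
Without ClearBand: best allocation of the remaining 3 bidders over all 4 bands is TerraLink→Band G ($305M), VistaNet→Band D ($714M), Meridian→Band E ($913M), total $1932M.
VCG payment = (others' best without ClearBand) − (others' welfare with ClearBand) = 1932 − 1827 = $105M.

ClearBand pays $105M.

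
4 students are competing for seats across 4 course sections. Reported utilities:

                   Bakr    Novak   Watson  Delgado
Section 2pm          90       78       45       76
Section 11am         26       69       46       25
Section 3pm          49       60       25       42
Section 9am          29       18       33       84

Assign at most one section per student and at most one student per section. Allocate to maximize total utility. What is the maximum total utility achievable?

Optimal: Bakr→Section 2pm (90 points), Novak→Section 3pm (60 points), Watson→Section 11am (46 points), Delgado→Section 9am (84 points) — total 90+60+46+84 = 280 points.
Max-entry greedy (repeatedly take the single best remaining cell) gives 268 points, worse by 12.
Next-best assignment: Bakr→Section 2pm, Novak→Section 11am, Watson→Section 3pm, Delgado→Section 9am = 268 points.

Max total: 280 points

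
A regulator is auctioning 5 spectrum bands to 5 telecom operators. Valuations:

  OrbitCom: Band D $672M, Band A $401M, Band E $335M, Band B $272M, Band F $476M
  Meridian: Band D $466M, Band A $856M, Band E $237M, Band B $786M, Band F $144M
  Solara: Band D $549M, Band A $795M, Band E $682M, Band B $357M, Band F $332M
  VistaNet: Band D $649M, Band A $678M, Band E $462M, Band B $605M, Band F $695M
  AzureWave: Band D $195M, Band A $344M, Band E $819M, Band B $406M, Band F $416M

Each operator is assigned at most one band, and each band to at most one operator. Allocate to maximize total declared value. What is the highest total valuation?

Optimal: OrbitCom→Band D ($672M), Meridian→Band B ($786M), Solara→Band A ($795M), VistaNet→Band F ($695M), AzureWave→Band E ($819M) — total 672+786+795+695+819 = $3767M.
Row-greedy (each operator in turn takes its best remaining band) gives $3311M, worse by 456.
Next-best assignment: OrbitCom→Band F, Meridian→Band B, Solara→Band A, VistaNet→Band D, AzureWave→Band E = $3525M.
No other one-to-one assignment exceeds $3767M.

Max total: $3767M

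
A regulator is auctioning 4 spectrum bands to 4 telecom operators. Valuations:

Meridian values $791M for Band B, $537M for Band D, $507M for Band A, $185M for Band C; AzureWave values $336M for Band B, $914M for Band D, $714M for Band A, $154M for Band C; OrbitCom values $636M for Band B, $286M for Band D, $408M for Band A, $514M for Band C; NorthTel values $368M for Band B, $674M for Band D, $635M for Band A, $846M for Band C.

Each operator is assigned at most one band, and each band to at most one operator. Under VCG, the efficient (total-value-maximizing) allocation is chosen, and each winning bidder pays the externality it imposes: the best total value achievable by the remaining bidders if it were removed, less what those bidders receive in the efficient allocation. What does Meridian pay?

Efficient allocation: Meridian→Band B ($791M), AzureWave→Band D ($914M), OrbitCom→Band A ($408M), NorthTel→Band C ($846M); total welfare W = $2959M.
Meridian receives Band B at value $791M, so the others get W − 791 = $2168M.
Without Meridian: best allocation of the remaining 3 bidders over all 4 bands is AzureWave→Band D ($914M), OrbitCom→Band B ($636M), NorthTel→Band C ($846M), total $2396M.
VCG payment = (others' best without Meridian) − (others' welfare with Meridian) = 2396 − 2168 = $228M.

Meridian pays $228M.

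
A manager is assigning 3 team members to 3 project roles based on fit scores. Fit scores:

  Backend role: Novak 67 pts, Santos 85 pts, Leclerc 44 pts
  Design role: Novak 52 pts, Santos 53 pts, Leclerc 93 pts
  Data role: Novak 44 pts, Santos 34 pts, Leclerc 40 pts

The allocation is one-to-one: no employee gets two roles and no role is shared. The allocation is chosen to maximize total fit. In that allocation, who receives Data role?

Optimal: Novak→Data role (44 pts), Santos→Backend role (85 pts), Leclerc→Design role (93 pts) — total 44+85+93 = 222 pts.
Row-greedy (each employee in turn takes its best remaining role) gives 160 pts, worse by 62.
Novak's own top role is Backend role (67 pts), but forcing Novak→Backend role and reassigning the rest optimally gives only 194 pts — worse by 28.

Novak receives Data role.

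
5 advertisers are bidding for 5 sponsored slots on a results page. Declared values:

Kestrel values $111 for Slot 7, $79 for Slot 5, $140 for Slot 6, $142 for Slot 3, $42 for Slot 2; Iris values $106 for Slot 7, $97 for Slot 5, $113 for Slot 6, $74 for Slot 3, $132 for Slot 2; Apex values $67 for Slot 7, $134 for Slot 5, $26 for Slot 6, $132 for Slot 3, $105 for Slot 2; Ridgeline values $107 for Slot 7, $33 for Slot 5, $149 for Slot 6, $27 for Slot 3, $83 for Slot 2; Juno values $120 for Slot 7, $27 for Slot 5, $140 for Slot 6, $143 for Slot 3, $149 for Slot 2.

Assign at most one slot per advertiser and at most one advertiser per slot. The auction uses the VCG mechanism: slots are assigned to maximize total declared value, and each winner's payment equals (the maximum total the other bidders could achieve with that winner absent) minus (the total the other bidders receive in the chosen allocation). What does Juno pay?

Efficient allocation: Kestrel→Slot 3 ($142), Iris→Slot 7 ($106), Apex→Slot 5 ($134), Ridgeline→Slot 6 ($149), Juno→Slot 2 ($149); total welfare W = $680.
Juno receives Slot 2 at value $149, so the others get W − 149 = $531.
Without Juno: best allocation of the remaining 4 bidders over all 5 slots is Kestrel→Slot 3 ($142), Iris→Slot 2 ($132), Apex→Slot 5 ($134), Ridgeline→Slot 6 ($149), total $557.
VCG payment = (others' best without Juno) − (others' welfare with Juno) = 557 − 531 = $26.

Juno pays $26.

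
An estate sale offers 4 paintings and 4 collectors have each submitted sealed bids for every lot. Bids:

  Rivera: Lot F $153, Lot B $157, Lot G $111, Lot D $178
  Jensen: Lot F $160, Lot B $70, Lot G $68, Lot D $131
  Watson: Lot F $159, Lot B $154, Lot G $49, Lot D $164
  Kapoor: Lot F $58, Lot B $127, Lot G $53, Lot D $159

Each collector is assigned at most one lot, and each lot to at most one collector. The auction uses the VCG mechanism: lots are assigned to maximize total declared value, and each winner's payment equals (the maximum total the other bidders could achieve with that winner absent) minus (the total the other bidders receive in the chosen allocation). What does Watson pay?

Efficient allocation: Rivera→Lot G ($111), Jensen→Lot F ($160), Watson→Lot B ($154), Kapoor→Lot D ($159); total welfare W = $584.
Watson receives Lot B at value $154, so the others get W − 154 = $430.
Without Watson: best allocation of the remaining 3 bidders over all 4 lots is Rivera→Lot B ($157), Jensen→Lot F ($160), Kapoor→Lot D ($159), total $476.
VCG payment = (others' best without Watson) − (others' welfare with Watson) = 476 − 430 = $46.

Watson pays $46.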